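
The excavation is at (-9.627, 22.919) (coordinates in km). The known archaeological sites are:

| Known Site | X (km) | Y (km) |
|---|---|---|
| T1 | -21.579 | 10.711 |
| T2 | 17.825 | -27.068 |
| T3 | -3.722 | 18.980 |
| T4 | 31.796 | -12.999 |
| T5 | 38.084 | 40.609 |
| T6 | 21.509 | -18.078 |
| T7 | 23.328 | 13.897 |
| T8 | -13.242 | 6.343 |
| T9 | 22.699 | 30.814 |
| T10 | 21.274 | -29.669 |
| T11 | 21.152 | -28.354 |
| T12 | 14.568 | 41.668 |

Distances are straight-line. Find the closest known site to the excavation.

Distances from (-9.627, 22.919):
T1: 17.085 km
T2: 57.029 km
T3: 7.098 km
T4: 54.827 km
T5: 50.885 km
T6: 51.480 km
T7: 34.168 km
T8: 16.966 km
T9: 33.276 km
T10: 60.995 km
T11: 59.802 km
T12: 30.609 km
Minimum: T3 at 7.098 km.

T3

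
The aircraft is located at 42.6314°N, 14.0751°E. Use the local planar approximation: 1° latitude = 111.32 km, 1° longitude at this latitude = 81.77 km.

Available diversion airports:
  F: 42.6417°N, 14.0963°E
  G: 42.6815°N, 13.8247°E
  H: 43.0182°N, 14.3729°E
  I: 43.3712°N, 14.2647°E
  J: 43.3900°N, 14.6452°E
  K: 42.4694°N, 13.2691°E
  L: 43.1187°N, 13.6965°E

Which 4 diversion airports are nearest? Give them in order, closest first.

F, G, H, L

Distances from 42.6314°N, 14.0751°E:
F: √((0.0103·111.32)² + (0.0212·81.77)²) = √(1.314682 + 3.005105) = 2.0784 km
G: √((0.0501·111.32)² + (-0.2504·81.77)²) = √(31.104401 + 419.234143) = 21.2212 km
H: √((0.3868·111.32)² + (0.2978·81.77)²) = √(1854.040967 + 592.976363) = 49.4673 km
I: √((0.7398·111.32)² + (0.1896·81.77)²) = √(6782.269600 + 240.361365) = 83.8011 km
J: √((0.7586·111.32)² + (0.5701·81.77)²) = √(7131.355260 + 2173.151868) = 96.4599 km
K: √((-0.1620·111.32)² + (-0.8060·81.77)²) = √(325.219385 + 4343.682560) = 68.3294 km
L: √((0.4873·111.32)² + (-0.3786·81.77)²) = √(2942.654120 + 958.405318) = 62.4585 km
Sorted: F (2.0784 km) < G (21.2212 km) < H (49.4673 km) < L (62.4585 km) < K (68.3294 km) < I (83.8011 km) < …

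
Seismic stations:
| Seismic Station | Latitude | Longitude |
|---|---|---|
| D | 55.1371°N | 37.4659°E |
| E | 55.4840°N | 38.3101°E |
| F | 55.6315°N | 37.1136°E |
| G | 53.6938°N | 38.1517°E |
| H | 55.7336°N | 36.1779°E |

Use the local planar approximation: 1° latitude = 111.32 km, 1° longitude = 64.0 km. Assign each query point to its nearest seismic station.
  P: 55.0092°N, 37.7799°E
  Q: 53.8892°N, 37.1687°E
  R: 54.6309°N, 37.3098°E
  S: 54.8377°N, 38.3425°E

P→D; Q→G; R→D; S→D

P at 55.0092°N, 37.7799°E:
  D: 24.6285 km
  E: 62.8097 km
  F: 81.3473 km
  G: 148.3511 km
  H: 130.4409 km
  → nearest: D (24.6285 km)
Q at 53.8892°N, 37.1687°E:
  D: 140.2124 km
  E: 191.9746 km
  F: 193.9849 km
  G: 66.5663 km
  H: 214.8877 km
  → nearest: G (66.5663 km)
R at 54.6309°N, 37.3098°E:
  D: 57.2289 km
  E: 114.5304 km
  F: 112.0923 km
  G: 117.4115 km
  H: 142.5341 km
  → nearest: D (57.2289 km)
S at 54.8377°N, 38.3425°E:
  D: 65.2558 km
  E: 71.9760 km
  F: 118.2974 km
  G: 127.9231 km
  H: 170.6991 km
  → nearest: D (65.2558 km)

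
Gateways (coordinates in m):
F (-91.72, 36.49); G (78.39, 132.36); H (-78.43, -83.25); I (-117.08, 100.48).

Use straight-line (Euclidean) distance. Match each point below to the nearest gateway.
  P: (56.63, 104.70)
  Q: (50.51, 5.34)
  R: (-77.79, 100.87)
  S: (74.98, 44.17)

P→G; Q→G; R→I; S→G

P at (56.63, 104.70):
  F: 163.28 m
  G: 35.19 m
  H: 231.44 m
  I: 173.76 m
  → nearest: G (35.19 m)
Q at (50.51, 5.34):
  F: 145.60 m
  G: 130.04 m
  H: 156.44 m
  I: 192.71 m
  → nearest: G (130.04 m)
R at (-77.79, 100.87):
  F: 65.87 m
  G: 159.32 m
  H: 184.12 m
  I: 39.29 m
  → nearest: I (39.29 m)
S at (74.98, 44.17):
  F: 166.88 m
  G: 88.26 m
  H: 199.43 m
  I: 200.14 m
  → nearest: G (88.26 m)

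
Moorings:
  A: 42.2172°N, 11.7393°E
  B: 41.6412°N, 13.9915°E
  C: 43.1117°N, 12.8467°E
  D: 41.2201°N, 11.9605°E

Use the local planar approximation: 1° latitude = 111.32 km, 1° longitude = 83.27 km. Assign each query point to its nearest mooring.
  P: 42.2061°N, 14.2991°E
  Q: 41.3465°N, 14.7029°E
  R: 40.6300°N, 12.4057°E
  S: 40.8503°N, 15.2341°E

P at 42.2061°N, 14.2991°E:
  A: √((0.0111·111.32)² + (-2.5598·83.27)²) = √(1.526836 + 45434.860480) = 213.1581 km
  B: √((-0.5649·111.32)² + (-0.3076·83.27)²) = √(3954.481469 + 656.069414) = 67.9010 km
  C: √((0.9056·111.32)² + (-1.4524·83.27)²) = √(10162.936757 + 14626.809656) = 157.4476 km
  D: √((-0.9860·111.32)² + (-2.3386·83.27)²) = √(12047.591273 + 37921.806687) = 223.5384 km
  → nearest: B (67.9010 km)
Q at 41.3465°N, 14.7029°E:
  A: √((0.8707·111.32)² + (-2.9636·83.27)²) = √(9394.712284 + 60899.861021) = 265.1312 km
  B: √((0.2947·111.32)² + (-0.7114·83.27)²) = √(1076.233898 + 3509.173580) = 67.7156 km
  C: √((1.7652·111.32)² + (-1.8562·83.27)²) = √(38613.061156 + 23890.578492) = 250.0073 km
  D: √((-0.1264·111.32)² + (-2.7424·83.27)²) = √(197.988763 + 52148.128835) = 228.7927 km
  → nearest: B (67.7156 km)
R at 40.6300°N, 12.4057°E:
  A: √((1.5872·111.32)² + (-0.6664·83.27)²) = √(31218.332720 + 3079.265287) = 185.1961 km
  B: √((1.0112·111.32)² + (1.5858·83.27)²) = √(12671.280860 + 17437.087881) = 173.5176 km
  C: √((2.4817·111.32)² + (0.4410·83.27)²) = √(76321.158975 + 1348.510425) = 278.6928 km
  D: √((0.5901·111.32)² + (-0.4452·83.27)²) = √(4315.167166 + 1374.318652) = 75.4287 km
  → nearest: D (75.4287 km)
S at 40.8503°N, 15.2341°E:
  A: √((1.3669·111.32)² + (-3.4948·83.27)²) = √(23153.672302 + 84687.981816) = 328.3925 km
  B: √((0.7909·111.32)² + (-1.2426·83.27)²) = √(7751.567736 + 10706.310338) = 135.8598 km
  C: √((2.2614·111.32)² + (-2.3874·83.27)²) = √(63372.548288 + 39520.962086) = 320.7702 km
  D: √((0.3698·111.32)² + (-3.2736·83.27)²) = √(1694.650753 + 74306.764828) = 275.6835 km
  → nearest: B (135.8598 km)

P→B; Q→B; R→D; S→B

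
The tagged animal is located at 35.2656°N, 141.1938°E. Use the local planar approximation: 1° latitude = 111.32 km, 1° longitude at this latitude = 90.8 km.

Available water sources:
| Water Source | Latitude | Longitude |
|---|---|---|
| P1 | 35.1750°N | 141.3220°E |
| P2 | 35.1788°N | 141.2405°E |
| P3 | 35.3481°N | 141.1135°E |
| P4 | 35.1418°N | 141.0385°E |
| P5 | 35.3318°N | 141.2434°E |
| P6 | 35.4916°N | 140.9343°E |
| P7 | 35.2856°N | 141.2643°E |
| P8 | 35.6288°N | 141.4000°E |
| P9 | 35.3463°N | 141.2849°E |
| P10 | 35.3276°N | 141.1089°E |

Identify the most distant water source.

P8

Distances from 35.2656°N, 141.1938°E:
P1: √((-0.0906·111.32)² + (0.1282·90.8)²) = √(101.719166 + 135.502637) = 15.4020 km
P2: √((-0.0868·111.32)² + (0.0467·90.8)²) = √(93.365375 + 17.980653) = 10.5521 km
P3: √((0.0825·111.32)² + (-0.0803·90.8)²) = √(84.344019 + 53.162181) = 11.7263 km
P4: √((-0.1238·111.32)² + (-0.1553·90.8)²) = √(189.927427 + 198.844970) = 19.7173 km
P5: √((0.0662·111.32)² + (0.0496·90.8)²) = √(54.307821 + 20.283134) = 8.6366 km
P6: √((0.2260·111.32)² + (-0.2595·90.8)²) = √(632.941065 + 555.196119) = 34.4694 km
P7: √((0.0200·111.32)² + (0.0705·90.8)²) = √(4.956857 + 40.977922) = 6.7775 km
P8: √((0.3632·111.32)² + (0.2062·90.8)²) = √(1634.700047 + 350.549231) = 44.5561 km
P9: √((0.0807·111.32)² + (0.0911·90.8)²) = √(80.703703 + 68.423999) = 12.2118 km
P10: √((0.0620·111.32)² + (-0.0849·90.8)²) = √(47.635395 + 59.427448) = 10.3471 km
Maximum: P8 at 44.5561 km.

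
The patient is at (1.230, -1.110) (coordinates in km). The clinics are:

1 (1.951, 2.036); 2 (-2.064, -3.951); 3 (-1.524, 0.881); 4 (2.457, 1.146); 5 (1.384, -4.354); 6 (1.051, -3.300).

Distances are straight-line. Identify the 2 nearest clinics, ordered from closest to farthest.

Distances from (1.230, -1.110):
1: 3.228 km
2: 4.350 km
3: 3.398 km
4: 2.568 km
5: 3.248 km
6: 2.197 km
Sorted: 6 (2.197 km) < 4 (2.568 km) < 1 (3.228 km) < 5 (3.248 km) < …

6, 4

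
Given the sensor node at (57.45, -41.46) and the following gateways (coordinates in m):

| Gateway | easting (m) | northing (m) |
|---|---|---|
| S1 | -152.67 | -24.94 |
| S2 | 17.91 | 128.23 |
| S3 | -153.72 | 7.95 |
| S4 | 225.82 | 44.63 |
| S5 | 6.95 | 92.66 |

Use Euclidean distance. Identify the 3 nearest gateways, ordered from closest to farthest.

S5, S2, S4

Distances from (57.45, -41.46):
S1: 210.77 m
S2: 174.24 m
S3: 216.87 m
S4: 189.10 m
S5: 143.31 m
Sorted: S5 (143.31 m) < S2 (174.24 m) < S4 (189.10 m) < S1 (210.77 m) < S3 (216.87 m)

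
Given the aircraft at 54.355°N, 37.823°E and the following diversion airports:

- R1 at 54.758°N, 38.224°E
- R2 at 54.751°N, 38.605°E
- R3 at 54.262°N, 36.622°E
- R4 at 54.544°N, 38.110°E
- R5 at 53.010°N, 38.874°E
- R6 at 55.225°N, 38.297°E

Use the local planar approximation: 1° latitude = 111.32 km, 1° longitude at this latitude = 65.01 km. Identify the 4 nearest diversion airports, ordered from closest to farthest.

R4, R1, R2, R3

Distances from 54.355°N, 37.823°E:
R1: √((0.403·111.32)² + (0.401·65.01)²) = √(2012.59546 + 679.59328) = 51.886 km
R2: √((0.396·111.32)² + (0.782·65.01)²) = √(1943.28620 + 2584.48394) = 67.289 km
R3: √((-0.093·111.32)² + (-1.201·65.01)²) = √(107.17964 + 6096.01949) = 78.760 km
R4: √((0.189·111.32)² + (0.287·65.01)²) = √(442.65972 + 348.11611) = 28.121 km
R5: √((-1.345·111.32)² + (1.051·65.01)²) = √(22417.69541 + 4668.37532) = 164.578 km
R6: √((0.870·111.32)² + (0.474·65.01)²) = √(9379.61258 + 949.54820) = 101.632 km
Sorted: R4 (28.121 km) < R1 (51.886 km) < R2 (67.289 km) < R3 (78.760 km) < R6 (101.632 km) < R5 (164.578 km)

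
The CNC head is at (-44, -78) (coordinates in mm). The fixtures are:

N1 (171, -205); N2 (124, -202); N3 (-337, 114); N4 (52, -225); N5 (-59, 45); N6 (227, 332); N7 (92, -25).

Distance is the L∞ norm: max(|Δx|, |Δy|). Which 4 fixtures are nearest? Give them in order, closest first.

N5, N7, N4, N2

Distances from (-44, -78):
N1: 215 mm
N2: 168 mm
N3: 293 mm
N4: 147 mm
N5: 123 mm
N6: 410 mm
N7: 136 mm
Sorted: N5 (123 mm) < N7 (136 mm) < N4 (147 mm) < N2 (168 mm) < N1 (215 mm) < N3 (293 mm) < …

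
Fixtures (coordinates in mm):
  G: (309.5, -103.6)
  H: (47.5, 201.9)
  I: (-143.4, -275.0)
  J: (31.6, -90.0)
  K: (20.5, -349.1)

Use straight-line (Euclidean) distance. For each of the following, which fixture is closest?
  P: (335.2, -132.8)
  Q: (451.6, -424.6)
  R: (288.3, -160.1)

P→G; Q→G; R→G

P at (335.2, -132.8):
  G: 38.9 mm
  H: 441.4 mm
  I: 499.3 mm
  J: 306.6 mm
  K: 381.9 mm
  → nearest: G (38.9 mm)
Q at (451.6, -424.6):
  G: 351.0 mm
  H: 745.5 mm
  I: 613.5 mm
  J: 537.0 mm
  K: 437.7 mm
  → nearest: G (351.0 mm)
R at (288.3, -160.1):
  G: 60.3 mm
  H: 434.8 mm
  I: 446.7 mm
  J: 266.1 mm
  K: 327.8 mm
  → nearest: G (60.3 mm)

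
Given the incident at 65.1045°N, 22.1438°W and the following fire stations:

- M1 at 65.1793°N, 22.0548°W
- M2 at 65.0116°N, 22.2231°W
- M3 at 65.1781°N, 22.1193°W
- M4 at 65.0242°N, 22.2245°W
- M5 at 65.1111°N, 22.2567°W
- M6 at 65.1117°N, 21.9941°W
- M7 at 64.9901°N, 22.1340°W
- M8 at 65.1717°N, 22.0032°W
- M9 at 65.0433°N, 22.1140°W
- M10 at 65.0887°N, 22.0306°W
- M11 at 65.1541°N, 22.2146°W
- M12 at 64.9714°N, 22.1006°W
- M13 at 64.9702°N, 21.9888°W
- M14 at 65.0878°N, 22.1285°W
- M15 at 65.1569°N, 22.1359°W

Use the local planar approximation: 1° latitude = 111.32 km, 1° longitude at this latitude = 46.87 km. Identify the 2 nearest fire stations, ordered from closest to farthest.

M14, M5

Distances from 65.1045°N, 22.1438°W:
M1: √((0.0748·111.32)² + (0.0890·46.87)²) = √(69.334532 + 17.400828) = 9.3132 km
M2: √((-0.0929·111.32)² + (-0.0793·46.87)²) = √(106.949270 + 13.814535) = 10.9893 km
M3: √((0.0736·111.32)² + (0.0245·46.87)²) = √(67.127740 + 1.318627) = 8.2732 km
M4: √((-0.0803·111.32)² + (-0.0807·46.87)²) = √(79.905649 + 14.306618) = 9.7063 km
M5: √((0.0066·111.32)² + (-0.1129·46.87)²) = √(0.539802 + 28.001274) = 5.3424 km
M6: √((0.0072·111.32)² + (0.1497·46.87)²) = √(0.642409 + 49.230416) = 7.0621 km
M7: √((-0.1144·111.32)² + (0.0098·46.87)²) = √(162.180429 + 0.210980) = 12.7433 km
M8: √((0.0672·111.32)² + (0.1406·46.87)²) = √(55.960932 + 43.427072) = 9.9694 km
M9: √((-0.0612·111.32)² + (0.0298·46.87)²) = √(46.414026 + 1.950844) = 6.9545 km
M10: √((-0.0158·111.32)² + (0.1132·46.87)²) = √(3.093574 + 28.150283) = 5.5896 km
M11: √((0.0496·111.32)² + (-0.0708·46.87)²) = √(30.486653 + 11.011752) = 6.4419 km
M12: √((-0.1331·111.32)² + (0.0432·46.87)²) = √(219.534362 + 4.099750) = 14.9544 km
M13: √((-0.1343·111.32)² + (0.1550·46.87)²) = √(223.510752 + 52.778046) = 16.6219 km
M14: √((-0.0167·111.32)² + (0.0153·46.87)²) = √(3.456045 + 0.514248) = 1.9926 km
M15: √((0.0524·111.32)² + (0.0079·46.87)²) = √(34.025849 + 0.137102) = 5.8449 km
Sorted: M14 (1.9926 km) < M5 (5.3424 km) < M10 (5.5896 km) < M15 (5.8449 km) < …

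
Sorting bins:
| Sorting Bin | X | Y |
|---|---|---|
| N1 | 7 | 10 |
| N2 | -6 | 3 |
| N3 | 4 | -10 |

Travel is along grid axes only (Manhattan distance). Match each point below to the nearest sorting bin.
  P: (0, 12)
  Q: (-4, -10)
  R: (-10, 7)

P→N1; Q→N3; R→N2

P at (0, 12):
  N1: |7| + |-2| = 7 + 2 = 9
  N2: |-6| + |-9| = 6 + 9 = 15
  N3: |4| + |-22| = 4 + 22 = 26
  → nearest: N1 (9)
Q at (-4, -10):
  N1: |11| + |20| = 11 + 20 = 31
  N2: |-2| + |13| = 2 + 13 = 15
  N3: |8| + |0| = 8 + 0 = 8
  → nearest: N3 (8)
R at (-10, 7):
  N1: |17| + |3| = 17 + 3 = 20
  N2: |4| + |-4| = 4 + 4 = 8
  N3: |14| + |-17| = 14 + 17 = 31
  → nearest: N2 (8)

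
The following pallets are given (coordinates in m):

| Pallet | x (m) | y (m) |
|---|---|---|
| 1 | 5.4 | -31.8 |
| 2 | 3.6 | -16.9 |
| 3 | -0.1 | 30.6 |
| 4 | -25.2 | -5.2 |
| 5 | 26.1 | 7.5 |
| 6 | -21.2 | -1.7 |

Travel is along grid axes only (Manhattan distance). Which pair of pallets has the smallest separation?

Pairwise distances:
1–2: |-1.8| + |14.9| = 1.8 + 14.9 = 16.7 m
1–3: |-5.5| + |62.4| = 5.5 + 62.4 = 67.9 m
1–4: |-30.6| + |26.6| = 30.6 + 26.6 = 57.2 m
1–5: |20.7| + |39.3| = 20.7 + 39.3 = 60.0 m
1–6: |-26.6| + |30.1| = 26.6 + 30.1 = 56.7 m
2–3: |-3.7| + |47.5| = 3.7 + 47.5 = 51.2 m
2–4: |-28.8| + |11.7| = 28.8 + 11.7 = 40.5 m
2–5: |22.5| + |24.4| = 22.5 + 24.4 = 46.9 m
2–6: |-24.8| + |15.2| = 24.8 + 15.2 = 40.0 m
3–4: |-25.1| + |-35.8| = 25.1 + 35.8 = 60.9 m
3–5: |26.2| + |-23.1| = 26.2 + 23.1 = 49.3 m
3–6: |-21.1| + |-32.3| = 21.1 + 32.3 = 53.4 m
4–5: |51.3| + |12.7| = 51.3 + 12.7 = 64.0 m
4–6: |4.0| + |3.5| = 4.0 + 3.5 = 7.5 m
5–6: |-47.3| + |-9.2| = 47.3 + 9.2 = 56.5 m
Closest pair: 4–6 at 7.5 m.

4 and 6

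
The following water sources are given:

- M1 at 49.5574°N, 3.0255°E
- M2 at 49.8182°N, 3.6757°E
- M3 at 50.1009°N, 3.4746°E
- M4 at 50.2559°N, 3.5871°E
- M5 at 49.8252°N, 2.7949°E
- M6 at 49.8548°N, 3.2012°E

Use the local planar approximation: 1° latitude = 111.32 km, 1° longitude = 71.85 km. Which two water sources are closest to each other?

M3 and M4

Pairwise distances:
M1–M2: 55.0031 km
M1–M3: 68.5694 km
M1–M4: 87.6034 km
M1–M5: 34.1064 km
M1–M6: 35.4318 km
M2–M3: 34.6287 km
M2–M4: 49.1389 km
M2–M5: 63.2903 km
M2–M6: 34.3354 km
M3–M4: 19.0541 km
M3–M5: 57.6796 km
M3–M6: 33.7107 km
M4–M5: 74.4218 km
M4–M6: 52.5590 km
M5–M6: 29.3780 km
Closest pair: M3–M4 at 19.0541 km.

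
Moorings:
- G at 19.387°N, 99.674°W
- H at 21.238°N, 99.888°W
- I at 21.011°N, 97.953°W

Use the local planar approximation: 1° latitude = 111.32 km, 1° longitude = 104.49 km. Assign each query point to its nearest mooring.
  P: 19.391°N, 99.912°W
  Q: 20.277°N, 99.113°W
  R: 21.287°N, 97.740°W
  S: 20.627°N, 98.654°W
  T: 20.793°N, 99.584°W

P at 19.391°N, 99.912°W:
  G: √((-0.004·111.32)² + (0.238·104.49)²) = √(0.19827 + 618.44826) = 24.873 km
  H: √((1.847·111.32)² + (0.024·104.49)²) = √(42274.66611 + 6.28886) = 205.623 km
  I: √((1.620·111.32)² + (1.959·104.49)²) = √(32521.93851 + 41900.41557) = 272.805 km
  → nearest: G (24.873 km)
Q at 20.277°N, 99.113°W:
  G: √((-0.890·111.32)² + (-0.561·104.49)²) = √(9815.81600 + 3436.17426) = 115.117 km
  H: √((0.961·111.32)² + (-0.775·104.49)²) = √(11444.40374 + 6557.71991) = 134.172 km
  I: √((0.734·111.32)² + (1.160·104.49)²) = √(6676.34107 + 14691.47623) = 146.177 km
  → nearest: G (115.117 km)
R at 21.287°N, 97.740°W:
  G: √((-1.900·111.32)² + (-1.934·104.49)²) = √(44735.63406 + 40837.80564) = 292.529 km
  H: √((-0.049·111.32)² + (-2.148·104.49)²) = √(29.75353 + 50375.34256) = 224.511 km
  I: √((-0.276·111.32)² + (-0.213·104.49)²) = √(943.98384 + 495.34601) = 37.939 km
  → nearest: I (37.939 km)
S at 20.627°N, 98.654°W:
  G: √((-1.240·111.32)² + (-1.020·104.49)²) = √(19054.15815 + 11359.25377) = 174.394 km
  H: √((0.611·111.32)² + (-1.234·104.49)²) = √(4626.24699 + 16625.69380) = 145.780 km
  I: √((0.384·111.32)² + (0.701·104.49)²) = √(1827.29575 + 5365.19479) = 84.809 km
  → nearest: I (84.809 km)
T at 20.793°N, 99.584°W:
  G: √((-1.406·111.32)² + (-0.090·104.49)²) = √(24497.23321 + 88.43710) = 156.798 km
  H: √((0.445·111.32)² + (-0.304·104.49)²) = √(2453.95400 + 1009.01268) = 58.847 km
  I: √((0.218·111.32)² + (1.631·104.49)²) = √(588.92418 + 29044.06369) = 172.142 km
  → nearest: H (58.847 km)

P→G; Q→G; R→I; S→I; T→H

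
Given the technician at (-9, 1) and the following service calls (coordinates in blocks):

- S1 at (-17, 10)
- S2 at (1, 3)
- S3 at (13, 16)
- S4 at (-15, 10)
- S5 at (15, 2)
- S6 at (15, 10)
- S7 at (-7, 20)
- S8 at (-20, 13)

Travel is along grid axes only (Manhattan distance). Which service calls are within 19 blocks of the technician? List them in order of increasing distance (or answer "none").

Distances from (-9, 1):
S1: |-8| + |9| = 8 + 9 = 17 blocks
S2: |10| + |2| = 10 + 2 = 12 blocks
S3: |22| + |15| = 22 + 15 = 37 blocks
S4: |-6| + |9| = 6 + 9 = 15 blocks
S5: |24| + |1| = 24 + 1 = 25 blocks
S6: |24| + |9| = 24 + 9 = 33 blocks
S7: |2| + |19| = 2 + 19 = 21 blocks
S8: |-11| + |12| = 11 + 12 = 23 blocks
Threshold 19 blocks: S2 (12 blocks), S4 (15 blocks), S1 (17 blocks) are within range.

S2, S4, S1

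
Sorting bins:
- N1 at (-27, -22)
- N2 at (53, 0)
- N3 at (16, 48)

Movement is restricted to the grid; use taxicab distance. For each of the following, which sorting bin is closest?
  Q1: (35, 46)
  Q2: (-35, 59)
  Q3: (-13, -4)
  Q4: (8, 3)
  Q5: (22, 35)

Q1 at (35, 46):
  N1: |-62| + |-68| = 62 + 68 = 130
  N2: |18| + |-46| = 18 + 46 = 64
  N3: |-19| + |2| = 19 + 2 = 21
  → nearest: N3 (21)
Q2 at (-35, 59):
  N1: |8| + |-81| = 8 + 81 = 89
  N2: |88| + |-59| = 88 + 59 = 147
  N3: |51| + |-11| = 51 + 11 = 62
  → nearest: N3 (62)
Q3 at (-13, -4):
  N1: |-14| + |-18| = 14 + 18 = 32
  N2: |66| + |4| = 66 + 4 = 70
  N3: |29| + |52| = 29 + 52 = 81
  → nearest: N1 (32)
Q4 at (8, 3):
  N1: |-35| + |-25| = 35 + 25 = 60
  N2: |45| + |-3| = 45 + 3 = 48
  N3: |8| + |45| = 8 + 45 = 53
  → nearest: N2 (48)
Q5 at (22, 35):
  N1: |-49| + |-57| = 49 + 57 = 106
  N2: |31| + |-35| = 31 + 35 = 66
  N3: |-6| + |13| = 6 + 13 = 19
  → nearest: N3 (19)

Q1→N3; Q2→N3; Q3→N1; Q4→N2; Q5→N3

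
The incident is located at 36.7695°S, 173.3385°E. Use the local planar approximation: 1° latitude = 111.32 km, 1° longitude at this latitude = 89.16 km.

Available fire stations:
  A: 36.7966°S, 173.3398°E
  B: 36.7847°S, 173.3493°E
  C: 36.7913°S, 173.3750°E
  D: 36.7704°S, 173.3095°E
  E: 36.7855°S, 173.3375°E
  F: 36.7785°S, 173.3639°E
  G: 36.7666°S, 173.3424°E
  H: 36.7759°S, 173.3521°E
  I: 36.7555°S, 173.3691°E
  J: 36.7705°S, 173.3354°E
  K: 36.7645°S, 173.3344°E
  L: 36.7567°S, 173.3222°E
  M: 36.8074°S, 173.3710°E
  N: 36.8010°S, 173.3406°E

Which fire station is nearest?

J

Distances from 36.7695°S, 173.3385°E:
A: √((-0.0271·111.32)² + (0.0013·89.16)²) = √(9.100913 + 0.013435) = 3.0190 km
B: √((-0.0152·111.32)² + (0.0108·89.16)²) = √(2.863081 + 0.927230) = 1.9469 km
C: √((-0.0218·111.32)² + (0.0365·89.16)²) = √(5.889242 + 10.590729) = 4.0596 km
D: √((-0.0009·111.32)² + (-0.0290·89.16)²) = √(0.010038 + 6.685534) = 2.5876 km
E: √((-0.0160·111.32)² + (-0.0010·89.16)²) = √(3.172388 + 0.007950) = 1.7834 km
F: √((-0.0090·111.32)² + (0.0254·89.16)²) = √(1.003764 + 5.128703) = 2.4764 km
G: √((0.0029·111.32)² + (0.0039·89.16)²) = √(0.104218 + 0.120912) = 0.4745 km
H: √((-0.0064·111.32)² + (0.0136·89.16)²) = √(0.507582 + 1.470341) = 1.4064 km
I: √((0.0140·111.32)² + (0.0306·89.16)²) = √(2.428860 + 7.443599) = 3.1420 km
J: √((-0.0010·111.32)² + (-0.0031·89.16)²) = √(0.012392 + 0.076395) = 0.2980 km
K: √((0.0050·111.32)² + (-0.0041·89.16)²) = √(0.309804 + 0.133631) = 0.6659 km
L: √((0.0128·111.32)² + (-0.0163·89.16)²) = √(2.030329 + 2.112104) = 2.0353 km
M: √((-0.0379·111.32)² + (0.0325·89.16)²) = √(17.800197 + 8.396665) = 5.1183 km
N: √((-0.0315·111.32)² + (0.0021·89.16)²) = √(12.296103 + 0.035057) = 3.5116 km
Minimum: J at 0.2980 km.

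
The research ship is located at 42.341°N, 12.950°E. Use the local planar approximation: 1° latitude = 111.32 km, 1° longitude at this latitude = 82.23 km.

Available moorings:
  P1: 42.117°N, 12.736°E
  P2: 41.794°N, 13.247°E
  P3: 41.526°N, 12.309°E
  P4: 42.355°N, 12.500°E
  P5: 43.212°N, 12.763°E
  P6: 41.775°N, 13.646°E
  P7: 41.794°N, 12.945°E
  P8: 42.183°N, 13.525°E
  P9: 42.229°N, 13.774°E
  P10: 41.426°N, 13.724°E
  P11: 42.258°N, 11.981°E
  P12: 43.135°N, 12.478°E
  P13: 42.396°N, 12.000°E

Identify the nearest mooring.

Distances from 42.341°N, 12.950°E:
P1: 30.520 km
P2: 65.607 km
P3: 104.926 km
P4: 37.036 km
P5: 98.171 km
P6: 85.120 km
P7: 60.893 km
P8: 50.448 km
P9: 68.895 km
P10: 120.108 km
P11: 80.215 km
P12: 96.534 km
P13: 78.358 km
Minimum: P1 at 30.520 km.

P1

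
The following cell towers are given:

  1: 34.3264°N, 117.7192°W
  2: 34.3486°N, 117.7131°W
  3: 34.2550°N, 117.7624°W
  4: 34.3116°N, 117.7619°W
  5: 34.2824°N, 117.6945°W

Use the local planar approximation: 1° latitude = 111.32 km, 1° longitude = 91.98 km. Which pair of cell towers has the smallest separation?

1 and 2

Pairwise distances:
1–2: √((0.0222·111.32)² + (0.0061·91.98)²) = √(6.107343 + 0.314809) = 2.5342 km
1–3: √((-0.0714·111.32)² + (-0.0432·91.98)²) = √(63.174646 + 15.788988) = 8.8861 km
1–4: √((-0.0148·111.32)² + (-0.0427·91.98)²) = √(2.714375 + 15.425618) = 4.2591 km
1–5: √((-0.0440·111.32)² + (0.0247·91.98)²) = √(23.991188 + 5.161557) = 5.3993 km
2–3: √((-0.0936·111.32)² + (-0.0493·91.98)²) = √(108.567064 + 20.562724) = 11.3635 km
2–4: √((-0.0370·111.32)² + (-0.0488·91.98)²) = √(16.964843 + 20.147745) = 6.0920 km
2–5: √((-0.0662·111.32)² + (0.0186·91.98)²) = √(54.307821 + 2.926932) = 7.5654 km
3–4: √((0.0566·111.32)² + (0.0005·91.98)²) = √(39.698972 + 0.002115) = 6.3009 km
3–5: √((0.0274·111.32)² + (0.0679·91.98)²) = √(9.303525 + 39.005546) = 6.9505 km
4–5: √((-0.0292·111.32)² + (0.0674·91.98)²) = √(10.566036 + 38.433205) = 6.9999 km
Closest pair: 1–2 at 2.5342 km.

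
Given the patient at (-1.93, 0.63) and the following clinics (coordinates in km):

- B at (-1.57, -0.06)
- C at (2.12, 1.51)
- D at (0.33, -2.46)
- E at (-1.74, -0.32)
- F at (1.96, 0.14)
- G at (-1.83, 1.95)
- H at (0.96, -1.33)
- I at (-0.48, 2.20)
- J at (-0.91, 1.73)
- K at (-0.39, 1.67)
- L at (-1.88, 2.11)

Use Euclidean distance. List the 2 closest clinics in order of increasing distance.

Distances from (-1.93, 0.63):
B: 0.78 km
C: 4.14 km
D: 3.83 km
E: 0.97 km
F: 3.92 km
G: 1.32 km
H: 3.49 km
I: 2.14 km
J: 1.50 km
K: 1.86 km
L: 1.48 km
Sorted: B (0.78 km) < E (0.97 km) < G (1.32 km) < L (1.48 km) < …

B, E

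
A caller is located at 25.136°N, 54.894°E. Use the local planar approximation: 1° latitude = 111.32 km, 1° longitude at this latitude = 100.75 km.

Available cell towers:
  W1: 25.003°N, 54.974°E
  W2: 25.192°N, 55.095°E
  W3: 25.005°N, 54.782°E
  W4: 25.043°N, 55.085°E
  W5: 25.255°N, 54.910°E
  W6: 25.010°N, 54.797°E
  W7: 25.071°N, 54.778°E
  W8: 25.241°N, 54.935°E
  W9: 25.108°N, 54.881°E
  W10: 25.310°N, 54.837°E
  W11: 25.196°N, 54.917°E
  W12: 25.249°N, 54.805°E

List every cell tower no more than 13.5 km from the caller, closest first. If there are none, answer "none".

Distances from 25.136°N, 54.894°E:
W1: √((-0.133·111.32)² + (0.080·100.75)²) = √(219.20461 + 64.96360) = 16.857 km
W2: √((0.056·111.32)² + (0.201·100.75)²) = √(38.86176 + 410.09288) = 21.189 km
W3: √((-0.131·111.32)² + (-0.112·100.75)²) = √(212.66156 + 127.32866) = 18.439 km
W4: √((-0.093·111.32)² + (0.191·100.75)²) = √(107.17964 + 370.30267) = 21.851 km
W5: √((0.119·111.32)² + (0.016·100.75)²) = √(175.48513 + 2.59854) = 13.345 km
W6: √((-0.126·111.32)² + (-0.097·100.75)²) = √(196.73765 + 95.50664) = 17.095 km
W7: √((-0.065·111.32)² + (-0.116·100.75)²) = √(52.35680 + 136.58597) = 13.746 km
W8: √((0.105·111.32)² + (0.041·100.75)²) = √(136.62337 + 17.06310) = 12.397 km
W9: √((-0.028·111.32)² + (-0.013·100.75)²) = √(9.71544 + 1.71545) = 3.381 km
W10: √((0.174·111.32)² + (-0.057·100.75)²) = √(375.18450 + 32.97918) = 20.203 km
W11: √((0.060·111.32)² + (0.023·100.75)²) = √(44.61171 + 5.36965) = 7.070 km
W12: √((0.113·111.32)² + (-0.089·100.75)²) = √(158.23527 + 80.40261) = 15.448 km
Threshold 13.5 km: W9 (3.381 km), W11 (7.070 km), W8 (12.397 km), W5 (13.345 km) are within range.

W9, W11, W8, W5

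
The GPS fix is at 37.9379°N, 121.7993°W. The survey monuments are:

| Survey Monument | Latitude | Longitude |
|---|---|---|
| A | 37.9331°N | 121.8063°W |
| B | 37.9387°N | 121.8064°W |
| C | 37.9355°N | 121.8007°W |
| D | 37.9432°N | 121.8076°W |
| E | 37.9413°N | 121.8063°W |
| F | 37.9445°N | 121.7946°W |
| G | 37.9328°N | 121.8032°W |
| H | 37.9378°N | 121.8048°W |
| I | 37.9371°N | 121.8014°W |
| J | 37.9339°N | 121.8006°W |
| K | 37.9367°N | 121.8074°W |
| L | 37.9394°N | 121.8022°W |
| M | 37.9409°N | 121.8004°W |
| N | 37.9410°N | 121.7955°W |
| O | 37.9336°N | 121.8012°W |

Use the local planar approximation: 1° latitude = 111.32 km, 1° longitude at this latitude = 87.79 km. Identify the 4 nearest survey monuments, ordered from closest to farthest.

Distances from 37.9379°N, 121.7993°W:
A: √((-0.0048·111.32)² + (-0.0070·87.79)²) = √(0.285515 + 0.377647) = 0.8143 km
B: √((0.0008·111.32)² + (-0.0071·87.79)²) = √(0.007931 + 0.388514) = 0.6296 km
C: √((-0.0024·111.32)² + (-0.0014·87.79)²) = √(0.071379 + 0.015106) = 0.2941 km
D: √((0.0053·111.32)² + (-0.0083·87.79)²) = √(0.348095 + 0.530941) = 0.9376 km
E: √((0.0034·111.32)² + (-0.0070·87.79)²) = √(0.143253 + 0.377647) = 0.7217 km
F: √((0.0066·111.32)² + (0.0047·87.79)²) = √(0.539802 + 0.170249) = 0.8426 km
G: √((-0.0051·111.32)² + (-0.0039·87.79)²) = √(0.322320 + 0.117225) = 0.6630 km
H: √((-0.0001·111.32)² + (-0.0055·87.79)²) = √(0.000124 + 0.233139) = 0.4830 km
I: √((-0.0008·111.32)² + (-0.0021·87.79)²) = √(0.007931 + 0.033988) = 0.2047 km
J: √((-0.0040·111.32)² + (-0.0013·87.79)²) = √(0.198274 + 0.013025) = 0.4597 km
K: √((-0.0012·111.32)² + (-0.0081·87.79)²) = √(0.017845 + 0.505662) = 0.7235 km
L: √((0.0015·111.32)² + (-0.0029·87.79)²) = √(0.027882 + 0.064817) = 0.3045 km
M: √((0.0030·111.32)² + (-0.0011·87.79)²) = √(0.111529 + 0.009326) = 0.3476 km
N: √((0.0031·111.32)² + (0.0038·87.79)²) = √(0.119088 + 0.111290) = 0.4800 km
O: √((-0.0043·111.32)² + (-0.0019·87.79)²) = √(0.229131 + 0.027823) = 0.5069 km
Sorted: I (0.2047 km) < C (0.2941 km) < L (0.3045 km) < M (0.3476 km) < J (0.4597 km) < N (0.4800 km) < …

I, C, L, M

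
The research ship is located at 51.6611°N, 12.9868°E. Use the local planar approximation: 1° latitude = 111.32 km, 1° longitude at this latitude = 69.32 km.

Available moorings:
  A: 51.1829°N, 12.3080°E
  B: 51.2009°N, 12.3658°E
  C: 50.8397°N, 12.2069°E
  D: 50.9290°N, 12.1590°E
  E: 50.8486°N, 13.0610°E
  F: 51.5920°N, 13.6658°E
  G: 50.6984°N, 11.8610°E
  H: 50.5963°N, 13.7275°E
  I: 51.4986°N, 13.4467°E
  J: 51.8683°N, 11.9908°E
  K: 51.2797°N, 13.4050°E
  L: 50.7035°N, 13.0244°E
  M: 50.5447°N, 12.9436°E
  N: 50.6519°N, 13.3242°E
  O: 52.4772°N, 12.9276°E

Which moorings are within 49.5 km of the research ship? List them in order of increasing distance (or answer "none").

Distances from 51.6611°N, 12.9868°E:
A: 71.0485 km
B: 66.9146 km
C: 106.2249 km
D: 99.6727 km
E: 90.5936 km
F: 47.6927 km
G: 132.5717 km
H: 129.1764 km
I: 36.6549 km
J: 72.7936 km
K: 51.4104 km
L: 106.6319 km
M: 124.3137 km
N: 114.7529 km
O: 90.9409 km
Threshold 49.5 km: I (36.6549 km), F (47.6927 km) are within range.

I, F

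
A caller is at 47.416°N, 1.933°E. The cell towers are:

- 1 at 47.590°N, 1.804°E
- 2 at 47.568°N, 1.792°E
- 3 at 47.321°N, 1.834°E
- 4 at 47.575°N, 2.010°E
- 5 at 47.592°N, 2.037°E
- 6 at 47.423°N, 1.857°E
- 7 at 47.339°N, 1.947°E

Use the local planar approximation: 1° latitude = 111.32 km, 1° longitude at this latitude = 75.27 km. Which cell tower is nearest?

Distances from 47.416°N, 1.933°E:
1: √((0.174·111.32)² + (-0.129·75.27)²) = √(375.18450 + 94.28080) = 21.667 km
2: √((0.152·111.32)² + (-0.141·75.27)²) = √(286.30806 + 112.63725) = 19.974 km
3: √((-0.095·111.32)² + (-0.099·75.27)²) = √(111.83909 + 55.52828) = 12.937 km
4: √((0.159·111.32)² + (0.077·75.27)²) = √(313.28575 + 33.59118) = 18.625 km
5: √((0.176·111.32)² + (0.104·75.27)²) = √(383.85900 + 61.27884) = 21.098 km
6: √((0.007·111.32)² + (-0.076·75.27)²) = √(0.60721 + 32.72435) = 5.773 km
7: √((-0.077·111.32)² + (0.014·75.27)²) = √(73.47301 + 1.11045) = 8.636 km
Minimum: 6 at 5.773 km.

6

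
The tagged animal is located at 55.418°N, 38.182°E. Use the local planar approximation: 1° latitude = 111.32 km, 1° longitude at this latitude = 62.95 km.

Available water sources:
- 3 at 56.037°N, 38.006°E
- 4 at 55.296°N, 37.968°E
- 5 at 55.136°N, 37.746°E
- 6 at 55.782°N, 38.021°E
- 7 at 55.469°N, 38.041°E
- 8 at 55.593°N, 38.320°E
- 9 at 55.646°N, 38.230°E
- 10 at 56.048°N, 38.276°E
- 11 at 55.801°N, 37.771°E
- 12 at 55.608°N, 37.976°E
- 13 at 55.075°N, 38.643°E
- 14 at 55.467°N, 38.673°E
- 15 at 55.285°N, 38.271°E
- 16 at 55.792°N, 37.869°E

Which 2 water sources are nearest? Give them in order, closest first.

7, 15

Distances from 55.418°N, 38.182°E:
3: √((0.619·111.32)² + (-0.176·62.95)²) = √(4748.18567 + 122.74867) = 69.792 km
4: √((-0.122·111.32)² + (-0.214·62.95)²) = √(184.44465 + 181.47592) = 19.129 km
5: √((-0.282·111.32)² + (-0.436·62.95)²) = √(985.47273 + 753.29389) = 41.699 km
6: √((0.364·111.32)² + (-0.161·62.95)²) = √(1641.90930 + 102.71721) = 41.769 km
7: √((0.051·111.32)² + (-0.141·62.95)²) = √(32.23196 + 78.78249) = 10.536 km
8: √((0.175·111.32)² + (0.138·62.95)²) = √(379.50936 + 75.46571) = 21.330 km
9: √((0.228·111.32)² + (0.048·62.95)²) = √(644.19313 + 9.13007) = 25.560 km
10: √((0.630·111.32)² + (0.094·62.95)²) = √(4918.44132 + 35.01444) = 70.381 km
11: √((0.383·111.32)² + (-0.411·62.95)²) = √(1817.79098 + 669.38367) = 49.872 km
12: √((0.190·111.32)² + (-0.206·62.95)²) = √(447.35634 + 168.16124) = 24.810 km
13: √((-0.343·111.32)² + (0.461·62.95)²) = √(1457.92316 + 842.15750) = 47.959 km
14: √((0.049·111.32)² + (0.491·62.95)²) = √(29.75353 + 955.33228) = 31.386 km
15: √((-0.133·111.32)² + (0.089·62.95)²) = √(219.20461 + 31.38857) = 15.830 km
16: √((0.374·111.32)² + (-0.313·62.95)²) = √(1733.36331 + 388.22200) = 46.061 km
Sorted: 7 (10.536 km) < 15 (15.830 km) < 4 (19.129 km) < 8 (21.330 km) < …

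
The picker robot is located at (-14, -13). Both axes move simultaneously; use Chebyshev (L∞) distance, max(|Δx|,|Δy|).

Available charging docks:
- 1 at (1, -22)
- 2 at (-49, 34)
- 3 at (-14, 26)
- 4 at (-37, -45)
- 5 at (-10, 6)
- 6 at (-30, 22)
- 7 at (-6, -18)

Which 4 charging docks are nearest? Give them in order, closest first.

7, 1, 5, 4

Distances from (-14, -13):
1: 15
2: 47
3: 39
4: 32
5: 19
6: 35
7: 8
Sorted: 7 (8) < 1 (15) < 5 (19) < 4 (32) < 6 (35) < 3 (39) < …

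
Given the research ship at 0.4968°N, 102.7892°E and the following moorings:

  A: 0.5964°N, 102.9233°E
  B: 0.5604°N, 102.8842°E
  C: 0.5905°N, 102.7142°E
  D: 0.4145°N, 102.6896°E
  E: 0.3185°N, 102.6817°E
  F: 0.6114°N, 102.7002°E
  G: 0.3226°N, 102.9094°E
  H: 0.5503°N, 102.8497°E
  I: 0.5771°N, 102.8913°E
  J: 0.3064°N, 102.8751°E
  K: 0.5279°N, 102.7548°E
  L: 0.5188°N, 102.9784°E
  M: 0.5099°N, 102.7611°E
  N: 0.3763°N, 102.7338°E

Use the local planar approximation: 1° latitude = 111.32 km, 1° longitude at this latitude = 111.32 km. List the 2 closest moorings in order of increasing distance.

Distances from 0.4968°N, 102.7892°E:
A: 18.5951 km
B: 12.7265 km
C: 13.3606 km
D: 14.3829 km
E: 23.1768 km
F: 16.1526 km
G: 23.5603 km
H: 8.9904 km
I: 14.4598 km
J: 23.2526 km
K: 5.1624 km
L: 21.2037 km
M: 3.4513 km
N: 14.7638 km
Sorted: M (3.4513 km) < K (5.1624 km) < H (8.9904 km) < B (12.7265 km) < …

M, K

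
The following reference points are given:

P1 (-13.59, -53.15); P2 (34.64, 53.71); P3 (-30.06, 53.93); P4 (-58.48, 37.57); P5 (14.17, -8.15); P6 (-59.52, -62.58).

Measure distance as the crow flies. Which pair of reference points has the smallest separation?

Pairwise distances:
P1–P2: √((48.23)² + (106.86)²) = √(2326.1329 + 11419.0596) = 117.24
P1–P3: √((-16.47)² + (107.08)²) = √(271.2609 + 11466.1264) = 108.34
P1–P4: √((-44.89)² + (90.72)²) = √(2015.1121 + 8230.1184) = 101.22
P1–P5: √((27.76)² + (45.00)²) = √(770.6176 + 2025.0000) = 52.87
P1–P6: √((-45.93)² + (-9.43)²) = √(2109.5649 + 88.9249) = 46.89
P2–P3: √((-64.70)² + (0.22)²) = √(4186.0900 + 0.0484) = 64.70
P2–P4: √((-93.12)² + (-16.14)²) = √(8671.3344 + 260.4996) = 94.51
P2–P5: √((-20.47)² + (-61.86)²) = √(419.0209 + 3826.6596) = 65.16
P2–P6: √((-94.16)² + (-116.29)²) = √(8866.1056 + 13523.3641) = 149.63
P3–P4: √((-28.42)² + (-16.36)²) = √(807.6964 + 267.6496) = 32.79
P3–P5: √((44.23)² + (-62.08)²) = √(1956.2929 + 3853.9264) = 76.22
P3–P6: √((-29.46)² + (-116.51)²) = √(867.8916 + 13574.5801) = 120.18
P4–P5: √((72.65)² + (-45.72)²) = √(5278.0225 + 2090.3184) = 85.84
P4–P6: √((-1.04)² + (-100.15)²) = √(1.0816 + 10030.0225) = 100.16
P5–P6: √((-73.69)² + (-54.43)²) = √(5430.2161 + 2962.6249) = 91.61
Closest pair: P3–P4 at 32.79.

P3 and P4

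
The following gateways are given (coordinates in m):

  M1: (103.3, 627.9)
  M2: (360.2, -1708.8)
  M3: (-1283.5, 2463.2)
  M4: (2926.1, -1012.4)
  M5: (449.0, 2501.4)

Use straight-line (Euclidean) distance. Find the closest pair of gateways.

M3 and M5

Pairwise distances:
M3–M5: 1732.9 m
M1–M5: 1905.1 m
M1–M3: 2300.3 m
M1–M2: 2350.8 m
M2–M4: 2658.7 m
M1–M4: 3264.8 m
M2–M5: 4211.1 m
M4–M5: 4299.2 m
M2–M3: 4484.1 m
M3–M4: 5459.0 m
Closest pair: M3–M5 at 1732.9 m.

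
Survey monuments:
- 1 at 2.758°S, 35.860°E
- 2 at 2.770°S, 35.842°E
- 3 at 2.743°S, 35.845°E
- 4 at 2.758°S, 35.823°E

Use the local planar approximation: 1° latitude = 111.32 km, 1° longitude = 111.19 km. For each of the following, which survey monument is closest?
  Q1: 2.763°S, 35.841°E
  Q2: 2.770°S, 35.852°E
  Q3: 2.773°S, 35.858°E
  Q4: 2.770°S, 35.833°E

Q1→2; Q2→2; Q3→1; Q4→2

Q1 at 2.763°S, 35.841°E:
  1: 2.185 km
  2: 0.787 km
  3: 2.270 km
  4: 2.077 km
  → nearest: 2 (0.787 km)
Q2 at 2.770°S, 35.852°E:
  1: 1.605 km
  2: 1.112 km
  3: 3.105 km
  4: 3.490 km
  → nearest: 2 (1.112 km)
Q3 at 2.773°S, 35.858°E:
  1: 1.685 km
  2: 1.810 km
  3: 3.639 km
  4: 4.235 km
  → nearest: 1 (1.685 km)
Q4 at 2.770°S, 35.833°E:
  1: 3.286 km
  2: 1.001 km
  3: 3.288 km
  4: 1.738 km
  → nearest: 2 (1.001 km)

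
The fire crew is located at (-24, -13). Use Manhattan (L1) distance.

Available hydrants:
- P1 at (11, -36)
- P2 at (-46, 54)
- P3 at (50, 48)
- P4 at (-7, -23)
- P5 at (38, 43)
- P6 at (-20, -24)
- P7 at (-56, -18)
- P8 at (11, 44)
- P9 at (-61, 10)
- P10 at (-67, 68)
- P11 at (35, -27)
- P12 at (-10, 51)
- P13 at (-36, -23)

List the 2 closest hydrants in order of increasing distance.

Distances from (-24, -13):
P1: |35| + |-23| = 35 + 23 = 58
P2: |-22| + |67| = 22 + 67 = 89
P3: |74| + |61| = 74 + 61 = 135
P4: |17| + |-10| = 17 + 10 = 27
P5: |62| + |56| = 62 + 56 = 118
P6: |4| + |-11| = 4 + 11 = 15
P7: |-32| + |-5| = 32 + 5 = 37
P8: |35| + |57| = 35 + 57 = 92
P9: |-37| + |23| = 37 + 23 = 60
P10: |-43| + |81| = 43 + 81 = 124
P11: |59| + |-14| = 59 + 14 = 73
P12: |14| + |64| = 14 + 64 = 78
P13: |-12| + |-10| = 12 + 10 = 22
Sorted: P6 (15) < P13 (22) < P4 (27) < P7 (37) < …

P6, P13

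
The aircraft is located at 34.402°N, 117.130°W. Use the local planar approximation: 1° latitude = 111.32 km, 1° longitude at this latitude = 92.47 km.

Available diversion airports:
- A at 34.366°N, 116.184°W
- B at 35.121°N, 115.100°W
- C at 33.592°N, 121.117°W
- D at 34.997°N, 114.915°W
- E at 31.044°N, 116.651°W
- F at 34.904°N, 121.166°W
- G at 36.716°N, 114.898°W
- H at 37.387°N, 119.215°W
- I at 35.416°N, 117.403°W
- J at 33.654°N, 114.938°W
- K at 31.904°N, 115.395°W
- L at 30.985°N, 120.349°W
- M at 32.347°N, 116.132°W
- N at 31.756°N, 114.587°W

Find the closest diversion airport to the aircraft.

Distances from 34.402°N, 117.130°W:
A: √((-0.036·111.32)² + (0.946·92.47)²) = √(16.06022 + 7652.15905) = 87.568 km
B: √((0.719·111.32)² + (2.030·92.47)²) = √(6406.25433 + 35236.58334) = 204.066 km
C: √((-0.810·111.32)² + (-3.987·92.47)²) = √(8130.48463 + 135923.38657) = 379.544 km
D: √((0.595·111.32)² + (2.215·92.47)²) = √(4387.12821 + 41951.66252) = 215.264 km
E: √((-3.358·111.32)² + (0.479·92.47)²) = √(139735.83001 + 1961.88137) = 376.428 km
F: √((0.502·111.32)² + (-4.036·92.47)²) = √(3122.86945 + 139284.89797) = 377.370 km
G: √((2.314·111.32)² + (2.232·92.47)²) = √(66354.91613 + 42598.08696) = 330.080 km
H: √((2.985·111.32)² + (-2.085·92.47)²) = √(110416.77702 + 37171.82072) = 384.173 km
I: √((1.014·111.32)² + (-0.273·92.47)²) = √(12741.55125 + 637.27519) = 115.667 km
J: √((-0.748·111.32)² + (2.192·92.47)²) = √(6933.45324 + 41084.95493) = 219.131 km
K: √((-2.498·111.32)² + (1.735·92.47)²) = √(77327.01814 + 25739.53362) = 321.040 km
L: √((-3.417·111.32)² + (-3.219·92.47)²) = √(144689.27913 + 88602.02925) = 483.002 km
M: √((-2.055·111.32)² + (0.998·92.47)²) = √(52332.32716 + 8516.53230) = 246.676 km
N: √((-2.646·111.32)² + (2.543·92.47)²) = √(86761.30486 + 55296.09156) = 376.905 km
Minimum: A at 87.568 km.

A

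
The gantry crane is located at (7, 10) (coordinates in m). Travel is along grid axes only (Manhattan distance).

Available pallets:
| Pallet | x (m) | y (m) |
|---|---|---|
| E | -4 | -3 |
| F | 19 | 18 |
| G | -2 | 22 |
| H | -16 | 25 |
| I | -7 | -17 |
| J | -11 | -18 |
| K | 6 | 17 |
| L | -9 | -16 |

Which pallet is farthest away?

Distances from (7, 10):
E: |-11| + |-13| = 11 + 13 = 24 m
F: |12| + |8| = 12 + 8 = 20 m
G: |-9| + |12| = 9 + 12 = 21 m
H: |-23| + |15| = 23 + 15 = 38 m
I: |-14| + |-27| = 14 + 27 = 41 m
J: |-18| + |-28| = 18 + 28 = 46 m
K: |-1| + |7| = 1 + 7 = 8 m
L: |-16| + |-26| = 16 + 26 = 42 m
Maximum: J at 46 m.

J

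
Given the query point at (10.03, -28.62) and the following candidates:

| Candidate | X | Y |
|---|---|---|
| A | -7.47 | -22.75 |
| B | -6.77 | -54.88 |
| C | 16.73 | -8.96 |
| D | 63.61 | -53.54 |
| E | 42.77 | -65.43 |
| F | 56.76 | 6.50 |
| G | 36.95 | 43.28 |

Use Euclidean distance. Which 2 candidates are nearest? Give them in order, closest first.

Distances from (10.03, -28.62):
A: √((-17.50)² + (5.87)²) = √(306.2500 + 34.4569) = 18.46
B: √((-16.80)² + (-26.26)²) = √(282.2400 + 689.5876) = 31.17
C: √((6.70)² + (19.66)²) = √(44.8900 + 386.5156) = 20.77
D: √((53.58)² + (-24.92)²) = √(2870.8164 + 621.0064) = 59.09
E: √((32.74)² + (-36.81)²) = √(1071.9076 + 1354.9761) = 49.26
F: √((46.73)² + (35.12)²) = √(2183.6929 + 1233.4144) = 58.46
G: √((26.92)² + (71.90)²) = √(724.6864 + 5169.6100) = 76.77
Sorted: A (18.46) < C (20.77) < B (31.17) < E (49.26) < …

A, C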